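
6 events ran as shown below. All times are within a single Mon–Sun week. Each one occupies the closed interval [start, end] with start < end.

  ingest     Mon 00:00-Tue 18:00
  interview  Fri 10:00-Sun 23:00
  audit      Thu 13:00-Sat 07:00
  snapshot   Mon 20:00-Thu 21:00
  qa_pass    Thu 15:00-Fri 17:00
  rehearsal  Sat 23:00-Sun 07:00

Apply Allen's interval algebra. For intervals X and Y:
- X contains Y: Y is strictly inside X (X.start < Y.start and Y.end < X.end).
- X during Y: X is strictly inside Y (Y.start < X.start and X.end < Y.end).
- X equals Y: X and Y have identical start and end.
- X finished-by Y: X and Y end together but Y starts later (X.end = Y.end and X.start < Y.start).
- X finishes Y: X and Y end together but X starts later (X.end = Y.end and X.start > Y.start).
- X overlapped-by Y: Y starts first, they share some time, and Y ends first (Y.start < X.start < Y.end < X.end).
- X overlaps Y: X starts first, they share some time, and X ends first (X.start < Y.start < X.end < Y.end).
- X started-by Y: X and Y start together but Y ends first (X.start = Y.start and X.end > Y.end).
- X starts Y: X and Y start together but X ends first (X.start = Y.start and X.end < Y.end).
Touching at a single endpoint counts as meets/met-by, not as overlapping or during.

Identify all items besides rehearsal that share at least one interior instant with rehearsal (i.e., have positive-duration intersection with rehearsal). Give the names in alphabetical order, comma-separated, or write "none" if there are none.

Target rehearsal = [Sat 23:00, Sun 07:00].
audit [Thu 13:00, Sat 07:00] → before → no.
ingest [Mon 00:00, Tue 18:00] → before → no.
interview [Fri 10:00, Sun 23:00] → contains → yes.
qa_pass [Thu 15:00, Fri 17:00] → before → no.
snapshot [Mon 20:00, Thu 21:00] → before → no.
Result: interview.

interview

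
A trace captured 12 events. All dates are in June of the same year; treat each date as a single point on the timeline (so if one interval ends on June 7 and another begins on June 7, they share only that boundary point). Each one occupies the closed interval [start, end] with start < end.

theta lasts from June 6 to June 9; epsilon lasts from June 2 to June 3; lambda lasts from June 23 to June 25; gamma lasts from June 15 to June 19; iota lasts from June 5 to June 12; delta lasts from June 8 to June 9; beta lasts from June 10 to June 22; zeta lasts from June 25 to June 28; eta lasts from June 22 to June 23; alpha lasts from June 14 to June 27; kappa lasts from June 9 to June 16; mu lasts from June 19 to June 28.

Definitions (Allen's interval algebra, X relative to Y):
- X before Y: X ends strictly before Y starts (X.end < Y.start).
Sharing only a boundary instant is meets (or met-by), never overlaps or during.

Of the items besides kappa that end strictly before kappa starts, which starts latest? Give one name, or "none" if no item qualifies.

epsilon

Target kappa = [June 9, June 16].
alpha [June 14, June 27] → overlapped-by → excluded.
beta [June 10, June 22] → overlapped-by → excluded.
delta [June 8, June 9] → meets → excluded.
epsilon [June 2, June 3] → before → candidate.
eta [June 22, June 23] → after → excluded.
gamma [June 15, June 19] → overlapped-by → excluded.
iota [June 5, June 12] → overlaps → excluded.
lambda [June 23, June 25] → after → excluded.
mu [June 19, June 28] → after → excluded.
theta [June 6, June 9] → meets → excluded.
zeta [June 25, June 28] → after → excluded.
Among candidates, latest start is June 2 → epsilon.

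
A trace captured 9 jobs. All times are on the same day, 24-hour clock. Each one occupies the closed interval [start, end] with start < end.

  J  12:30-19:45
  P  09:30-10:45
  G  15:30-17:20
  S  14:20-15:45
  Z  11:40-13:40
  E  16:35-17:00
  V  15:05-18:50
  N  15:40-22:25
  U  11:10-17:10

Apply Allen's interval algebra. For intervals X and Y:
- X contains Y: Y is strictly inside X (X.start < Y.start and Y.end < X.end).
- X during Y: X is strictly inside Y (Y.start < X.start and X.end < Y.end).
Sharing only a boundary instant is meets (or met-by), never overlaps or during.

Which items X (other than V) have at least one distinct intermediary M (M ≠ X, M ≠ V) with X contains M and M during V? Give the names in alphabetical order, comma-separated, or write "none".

G, J, N, U

Target V = [15:05, 18:50].
Intermediaries M with M during V: E, G.
Via E — items with X contains E: G, J, N, U.
Via G — items with X contains G: J.
Union: G, J, N, U.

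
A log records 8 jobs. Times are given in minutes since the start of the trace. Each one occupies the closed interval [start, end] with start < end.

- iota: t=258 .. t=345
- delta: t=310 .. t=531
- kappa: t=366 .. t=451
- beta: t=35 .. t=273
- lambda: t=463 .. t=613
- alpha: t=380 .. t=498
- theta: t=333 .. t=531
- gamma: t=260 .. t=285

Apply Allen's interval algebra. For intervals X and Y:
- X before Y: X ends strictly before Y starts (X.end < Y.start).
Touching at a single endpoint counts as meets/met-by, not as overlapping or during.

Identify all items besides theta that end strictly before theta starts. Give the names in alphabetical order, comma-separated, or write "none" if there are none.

Target theta = [t=333, t=531].
alpha [t=380, t=498] → during → no.
beta [t=35, t=273] → before → yes.
delta [t=310, t=531] → finished-by → no.
gamma [t=260, t=285] → before → yes.
iota [t=258, t=345] → overlaps → no.
kappa [t=366, t=451] → during → no.
lambda [t=463, t=613] → overlapped-by → no.
Result: beta, gamma.

beta, gamma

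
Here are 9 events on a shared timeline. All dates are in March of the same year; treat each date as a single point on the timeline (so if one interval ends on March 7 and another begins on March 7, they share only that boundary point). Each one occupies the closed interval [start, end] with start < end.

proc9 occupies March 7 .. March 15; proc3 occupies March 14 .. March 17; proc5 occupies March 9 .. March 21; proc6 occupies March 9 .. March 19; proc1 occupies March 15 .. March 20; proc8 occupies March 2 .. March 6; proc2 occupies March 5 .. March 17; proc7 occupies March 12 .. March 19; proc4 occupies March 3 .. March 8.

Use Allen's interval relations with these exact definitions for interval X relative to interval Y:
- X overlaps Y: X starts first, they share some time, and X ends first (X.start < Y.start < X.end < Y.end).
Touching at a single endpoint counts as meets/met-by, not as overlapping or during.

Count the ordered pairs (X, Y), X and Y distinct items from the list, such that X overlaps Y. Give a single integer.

15

Checking all 72 ordered pairs for relation 'overlaps'; matching pairs in alphabetical order:
(proc2, proc1): proc2 overlaps proc1 ✓
(proc2, proc5): proc2 overlaps proc5 ✓
(proc2, proc6): proc2 overlaps proc6 ✓
(proc2, proc7): proc2 overlaps proc7 ✓
(proc3, proc1): proc3 overlaps proc1 ✓
(proc4, proc2): proc4 overlaps proc2 ✓
(proc4, proc9): proc4 overlaps proc9 ✓
(proc6, proc1): proc6 overlaps proc1 ✓
(proc7, proc1): proc7 overlaps proc1 ✓
(proc8, proc2): proc8 overlaps proc2 ✓
(proc8, proc4): proc8 overlaps proc4 ✓
(proc9, proc3): proc9 overlaps proc3 ✓
(proc9, proc5): proc9 overlaps proc5 ✓
(proc9, proc6): proc9 overlaps proc6 ✓
(proc9, proc7): proc9 overlaps proc7 ✓
Count: 15.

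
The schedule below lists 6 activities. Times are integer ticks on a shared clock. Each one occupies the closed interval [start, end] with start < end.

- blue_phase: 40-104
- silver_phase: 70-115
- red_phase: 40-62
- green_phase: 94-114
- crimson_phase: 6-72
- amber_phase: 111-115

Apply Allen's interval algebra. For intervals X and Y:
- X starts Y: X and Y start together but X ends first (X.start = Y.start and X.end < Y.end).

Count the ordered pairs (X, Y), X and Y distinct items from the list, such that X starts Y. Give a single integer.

1

Checking all 30 ordered pairs for relation 'starts'; matching pairs in alphabetical order:
(red_phase, blue_phase): red_phase starts blue_phase ✓
Count: 1.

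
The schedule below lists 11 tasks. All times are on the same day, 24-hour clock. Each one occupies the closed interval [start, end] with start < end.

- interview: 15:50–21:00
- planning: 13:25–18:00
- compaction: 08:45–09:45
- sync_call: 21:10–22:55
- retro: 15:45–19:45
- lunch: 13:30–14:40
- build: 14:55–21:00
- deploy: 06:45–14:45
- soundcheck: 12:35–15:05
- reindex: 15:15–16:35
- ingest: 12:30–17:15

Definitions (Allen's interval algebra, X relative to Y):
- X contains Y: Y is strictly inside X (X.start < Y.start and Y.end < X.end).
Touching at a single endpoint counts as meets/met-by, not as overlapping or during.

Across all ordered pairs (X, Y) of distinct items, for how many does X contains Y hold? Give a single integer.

Checking all 110 ordered pairs for relation 'contains'; matching pairs in alphabetical order:
(build, reindex): build contains reindex ✓
(build, retro): build contains retro ✓
(deploy, compaction): deploy contains compaction ✓
(deploy, lunch): deploy contains lunch ✓
(ingest, lunch): ingest contains lunch ✓
(ingest, reindex): ingest contains reindex ✓
(ingest, soundcheck): ingest contains soundcheck ✓
(planning, lunch): planning contains lunch ✓
(planning, reindex): planning contains reindex ✓
(soundcheck, lunch): soundcheck contains lunch ✓
Count: 10.

10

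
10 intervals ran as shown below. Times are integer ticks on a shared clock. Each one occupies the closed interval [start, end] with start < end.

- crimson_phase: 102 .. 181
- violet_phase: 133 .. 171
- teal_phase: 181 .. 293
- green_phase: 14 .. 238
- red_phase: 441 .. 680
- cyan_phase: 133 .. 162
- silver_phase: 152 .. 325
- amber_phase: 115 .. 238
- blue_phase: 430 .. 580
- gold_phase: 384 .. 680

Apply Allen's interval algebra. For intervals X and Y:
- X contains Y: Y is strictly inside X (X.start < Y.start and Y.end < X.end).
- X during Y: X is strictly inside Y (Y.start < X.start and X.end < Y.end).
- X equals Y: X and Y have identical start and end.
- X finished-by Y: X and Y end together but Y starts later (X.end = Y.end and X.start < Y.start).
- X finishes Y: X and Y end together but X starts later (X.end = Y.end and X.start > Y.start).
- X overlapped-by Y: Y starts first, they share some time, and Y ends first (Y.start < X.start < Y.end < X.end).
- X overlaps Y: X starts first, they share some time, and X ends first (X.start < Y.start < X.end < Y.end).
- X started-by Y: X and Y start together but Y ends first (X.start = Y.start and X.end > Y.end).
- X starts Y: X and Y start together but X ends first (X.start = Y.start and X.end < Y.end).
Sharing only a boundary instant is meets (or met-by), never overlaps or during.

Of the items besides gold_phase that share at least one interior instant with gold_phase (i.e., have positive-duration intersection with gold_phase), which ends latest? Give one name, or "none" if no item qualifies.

red_phase

Target gold_phase = [384, 680].
amber_phase [115, 238] → before → excluded.
blue_phase [430, 580] → during → candidate.
crimson_phase [102, 181] → before → excluded.
cyan_phase [133, 162] → before → excluded.
green_phase [14, 238] → before → excluded.
red_phase [441, 680] → finishes → candidate.
silver_phase [152, 325] → before → excluded.
teal_phase [181, 293] → before → excluded.
violet_phase [133, 171] → before → excluded.
Among candidates, latest end is 680 → red_phase.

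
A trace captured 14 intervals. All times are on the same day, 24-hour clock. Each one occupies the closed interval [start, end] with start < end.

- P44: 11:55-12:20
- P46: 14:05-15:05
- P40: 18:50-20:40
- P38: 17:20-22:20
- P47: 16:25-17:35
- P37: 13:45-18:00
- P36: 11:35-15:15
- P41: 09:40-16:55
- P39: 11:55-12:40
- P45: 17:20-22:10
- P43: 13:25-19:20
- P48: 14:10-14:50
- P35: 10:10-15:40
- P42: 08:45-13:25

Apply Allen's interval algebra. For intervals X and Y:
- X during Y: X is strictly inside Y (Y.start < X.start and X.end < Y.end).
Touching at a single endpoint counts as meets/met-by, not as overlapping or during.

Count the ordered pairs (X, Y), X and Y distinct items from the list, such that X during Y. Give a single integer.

Checking all 182 ordered pairs for relation 'during'; matching pairs in alphabetical order:
(P35, P41): P35 during P41 ✓
(P36, P35): P36 during P35 ✓
(P36, P41): P36 during P41 ✓
(P37, P43): P37 during P43 ✓
(P39, P35): P39 during P35 ✓
(P39, P36): P39 during P36 ✓
(P39, P41): P39 during P41 ✓
(P39, P42): P39 during P42 ✓
(P40, P38): P40 during P38 ✓
(P40, P45): P40 during P45 ✓
(P44, P35): P44 during P35 ✓
(P44, P36): P44 during P36 ✓
(P44, P41): P44 during P41 ✓
(P44, P42): P44 during P42 ✓
(P46, P35): P46 during P35 ✓
(P46, P36): P46 during P36 ✓
(P46, P37): P46 during P37 ✓
(P46, P41): P46 during P41 ✓
(P46, P43): P46 during P43 ✓
(P47, P37): P47 during P37 ✓
(P47, P43): P47 during P43 ✓
(P48, P35): P48 during P35 ✓
(P48, P36): P48 during P36 ✓
(P48, P37): P48 during P37 ✓
... plus 3 further pairs not listed.
Count: 27.

27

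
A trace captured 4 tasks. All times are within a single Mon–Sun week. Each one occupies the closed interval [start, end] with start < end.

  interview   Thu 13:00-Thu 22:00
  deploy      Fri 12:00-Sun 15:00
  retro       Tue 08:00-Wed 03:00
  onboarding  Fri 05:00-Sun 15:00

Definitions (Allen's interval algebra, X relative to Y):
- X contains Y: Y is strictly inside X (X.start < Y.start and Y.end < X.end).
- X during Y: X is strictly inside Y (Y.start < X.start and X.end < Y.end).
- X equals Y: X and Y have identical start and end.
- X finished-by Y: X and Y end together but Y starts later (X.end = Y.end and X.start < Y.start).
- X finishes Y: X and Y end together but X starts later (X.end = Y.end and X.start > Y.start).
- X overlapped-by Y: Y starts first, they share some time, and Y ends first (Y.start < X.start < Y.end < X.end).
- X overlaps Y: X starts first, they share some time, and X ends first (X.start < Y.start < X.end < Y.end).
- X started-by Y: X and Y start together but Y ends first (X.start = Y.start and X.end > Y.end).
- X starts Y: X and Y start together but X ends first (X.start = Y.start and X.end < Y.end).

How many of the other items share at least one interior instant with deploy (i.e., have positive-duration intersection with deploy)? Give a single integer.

1

Target deploy = [Fri 12:00, Sun 15:00].
interview [Thu 13:00, Thu 22:00] → before → no.
onboarding [Fri 05:00, Sun 15:00] → finished-by → counts.
retro [Tue 08:00, Wed 03:00] → before → no.
Total: 1.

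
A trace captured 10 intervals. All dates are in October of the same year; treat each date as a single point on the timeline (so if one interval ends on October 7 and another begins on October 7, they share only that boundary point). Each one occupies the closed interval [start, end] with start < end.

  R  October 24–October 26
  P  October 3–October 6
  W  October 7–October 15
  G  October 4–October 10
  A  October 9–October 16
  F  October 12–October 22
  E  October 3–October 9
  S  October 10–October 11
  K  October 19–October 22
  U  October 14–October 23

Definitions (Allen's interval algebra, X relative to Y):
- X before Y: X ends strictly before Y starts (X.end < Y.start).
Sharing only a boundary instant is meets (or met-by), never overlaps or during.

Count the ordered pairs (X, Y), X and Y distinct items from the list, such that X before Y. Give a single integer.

Checking all 90 ordered pairs for relation 'before'; matching pairs in alphabetical order:
(A, K): A before K ✓
(A, R): A before R ✓
(E, F): E before F ✓
(E, K): E before K ✓
(E, R): E before R ✓
(E, S): E before S ✓
(E, U): E before U ✓
(F, R): F before R ✓
(G, F): G before F ✓
(G, K): G before K ✓
(G, R): G before R ✓
(G, U): G before U ✓
(K, R): K before R ✓
(P, A): P before A ✓
(P, F): P before F ✓
(P, K): P before K ✓
(P, R): P before R ✓
(P, S): P before S ✓
(P, U): P before U ✓
(P, W): P before W ✓
(S, F): S before F ✓
(S, K): S before K ✓
(S, R): S before R ✓
(S, U): S before U ✓
... plus 3 further pairs not listed.
Count: 27.

27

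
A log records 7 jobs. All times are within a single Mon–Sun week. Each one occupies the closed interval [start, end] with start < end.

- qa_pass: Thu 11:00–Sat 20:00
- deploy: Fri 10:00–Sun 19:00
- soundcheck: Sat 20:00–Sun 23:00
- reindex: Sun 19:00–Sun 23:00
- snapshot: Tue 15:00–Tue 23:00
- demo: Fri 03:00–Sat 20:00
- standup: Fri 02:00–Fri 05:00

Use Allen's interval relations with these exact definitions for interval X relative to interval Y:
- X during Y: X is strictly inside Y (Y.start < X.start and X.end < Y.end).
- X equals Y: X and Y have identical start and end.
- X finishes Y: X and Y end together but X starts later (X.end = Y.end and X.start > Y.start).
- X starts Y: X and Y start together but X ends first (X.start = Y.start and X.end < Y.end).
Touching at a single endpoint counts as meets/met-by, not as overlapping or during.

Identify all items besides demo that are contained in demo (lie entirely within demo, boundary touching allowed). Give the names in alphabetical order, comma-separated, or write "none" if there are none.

Target demo = [Fri 03:00, Sat 20:00].
deploy [Fri 10:00, Sun 19:00] → overlapped-by → no.
qa_pass [Thu 11:00, Sat 20:00] → finished-by → no.
reindex [Sun 19:00, Sun 23:00] → after → no.
snapshot [Tue 15:00, Tue 23:00] → before → no.
soundcheck [Sat 20:00, Sun 23:00] → met-by → no.
standup [Fri 02:00, Fri 05:00] → overlaps → no.
Result: none.

none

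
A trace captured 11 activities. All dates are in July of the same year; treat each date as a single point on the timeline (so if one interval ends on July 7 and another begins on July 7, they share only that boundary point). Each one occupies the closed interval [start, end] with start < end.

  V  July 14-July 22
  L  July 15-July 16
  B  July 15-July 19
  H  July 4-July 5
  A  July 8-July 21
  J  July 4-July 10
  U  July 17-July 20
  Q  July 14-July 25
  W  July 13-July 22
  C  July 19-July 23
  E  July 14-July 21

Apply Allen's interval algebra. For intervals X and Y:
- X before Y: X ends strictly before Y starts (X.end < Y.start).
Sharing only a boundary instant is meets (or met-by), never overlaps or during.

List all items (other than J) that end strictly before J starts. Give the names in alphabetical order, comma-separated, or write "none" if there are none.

Target J = [July 4, July 10].
A [July 8, July 21] → overlapped-by → no.
B [July 15, July 19] → after → no.
C [July 19, July 23] → after → no.
E [July 14, July 21] → after → no.
H [July 4, July 5] → starts → no.
L [July 15, July 16] → after → no.
Q [July 14, July 25] → after → no.
U [July 17, July 20] → after → no.
V [July 14, July 22] → after → no.
W [July 13, July 22] → after → no.
Result: none.

none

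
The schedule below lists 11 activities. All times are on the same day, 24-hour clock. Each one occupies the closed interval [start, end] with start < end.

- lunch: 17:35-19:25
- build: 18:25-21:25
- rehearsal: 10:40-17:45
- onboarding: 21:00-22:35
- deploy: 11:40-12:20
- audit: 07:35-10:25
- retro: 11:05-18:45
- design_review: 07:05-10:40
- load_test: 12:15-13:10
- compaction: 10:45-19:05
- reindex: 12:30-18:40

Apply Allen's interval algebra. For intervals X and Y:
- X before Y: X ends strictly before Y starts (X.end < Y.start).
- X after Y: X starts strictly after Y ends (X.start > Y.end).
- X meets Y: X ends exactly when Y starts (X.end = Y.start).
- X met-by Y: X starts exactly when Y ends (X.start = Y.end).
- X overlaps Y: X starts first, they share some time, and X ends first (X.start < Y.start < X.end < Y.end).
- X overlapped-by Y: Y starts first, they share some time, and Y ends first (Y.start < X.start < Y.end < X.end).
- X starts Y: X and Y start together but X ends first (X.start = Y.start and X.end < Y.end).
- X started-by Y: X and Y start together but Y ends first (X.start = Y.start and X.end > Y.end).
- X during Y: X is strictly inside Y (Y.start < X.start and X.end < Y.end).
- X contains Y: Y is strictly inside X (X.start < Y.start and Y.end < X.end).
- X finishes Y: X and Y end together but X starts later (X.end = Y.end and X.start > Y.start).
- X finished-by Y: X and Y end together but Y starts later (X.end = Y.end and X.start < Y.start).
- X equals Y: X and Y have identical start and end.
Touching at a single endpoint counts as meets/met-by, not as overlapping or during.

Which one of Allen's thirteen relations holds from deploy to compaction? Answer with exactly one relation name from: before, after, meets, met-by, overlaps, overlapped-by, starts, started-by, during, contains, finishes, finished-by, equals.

during

deploy = [11:40, 12:20]; compaction = [10:45, 19:05].
Compare endpoints: deploy.start > compaction.start, deploy.start < compaction.end, deploy.end > compaction.start, deploy.end < compaction.end.
That pattern is 'during'.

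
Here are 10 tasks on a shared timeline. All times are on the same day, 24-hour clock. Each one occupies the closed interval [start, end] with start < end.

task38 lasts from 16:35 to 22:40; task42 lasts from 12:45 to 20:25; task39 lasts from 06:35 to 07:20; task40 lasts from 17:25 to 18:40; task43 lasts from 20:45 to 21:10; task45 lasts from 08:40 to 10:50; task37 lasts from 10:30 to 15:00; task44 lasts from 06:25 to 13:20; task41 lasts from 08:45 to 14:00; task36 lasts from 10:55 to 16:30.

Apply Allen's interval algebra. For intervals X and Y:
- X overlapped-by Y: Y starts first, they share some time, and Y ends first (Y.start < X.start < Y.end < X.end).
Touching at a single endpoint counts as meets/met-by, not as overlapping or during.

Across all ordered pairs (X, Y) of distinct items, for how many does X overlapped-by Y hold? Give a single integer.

Checking all 90 ordered pairs for relation 'overlapped-by'; matching pairs in alphabetical order:
(task36, task37): task36 overlapped-by task37 ✓
(task36, task41): task36 overlapped-by task41 ✓
(task36, task44): task36 overlapped-by task44 ✓
(task37, task41): task37 overlapped-by task41 ✓
(task37, task44): task37 overlapped-by task44 ✓
(task37, task45): task37 overlapped-by task45 ✓
(task38, task42): task38 overlapped-by task42 ✓
(task41, task44): task41 overlapped-by task44 ✓
(task41, task45): task41 overlapped-by task45 ✓
(task42, task36): task42 overlapped-by task36 ✓
(task42, task37): task42 overlapped-by task37 ✓
(task42, task41): task42 overlapped-by task41 ✓
(task42, task44): task42 overlapped-by task44 ✓
Count: 13.

13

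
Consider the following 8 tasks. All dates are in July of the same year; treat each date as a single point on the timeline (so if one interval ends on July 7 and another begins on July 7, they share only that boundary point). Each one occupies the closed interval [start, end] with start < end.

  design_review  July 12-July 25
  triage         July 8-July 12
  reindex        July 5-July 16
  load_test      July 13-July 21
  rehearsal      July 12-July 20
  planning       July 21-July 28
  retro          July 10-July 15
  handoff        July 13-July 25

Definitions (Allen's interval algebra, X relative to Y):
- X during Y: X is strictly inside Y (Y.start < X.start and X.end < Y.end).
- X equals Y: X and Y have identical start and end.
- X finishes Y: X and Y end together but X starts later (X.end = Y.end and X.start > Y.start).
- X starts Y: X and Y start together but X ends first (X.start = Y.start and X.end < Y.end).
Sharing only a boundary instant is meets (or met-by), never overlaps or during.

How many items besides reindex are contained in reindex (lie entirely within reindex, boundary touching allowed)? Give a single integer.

2

Target reindex = [July 5, July 16].
design_review [July 12, July 25] → overlapped-by → no.
handoff [July 13, July 25] → overlapped-by → no.
load_test [July 13, July 21] → overlapped-by → no.
planning [July 21, July 28] → after → no.
rehearsal [July 12, July 20] → overlapped-by → no.
retro [July 10, July 15] → during → counts.
triage [July 8, July 12] → during → counts.
Total: 2.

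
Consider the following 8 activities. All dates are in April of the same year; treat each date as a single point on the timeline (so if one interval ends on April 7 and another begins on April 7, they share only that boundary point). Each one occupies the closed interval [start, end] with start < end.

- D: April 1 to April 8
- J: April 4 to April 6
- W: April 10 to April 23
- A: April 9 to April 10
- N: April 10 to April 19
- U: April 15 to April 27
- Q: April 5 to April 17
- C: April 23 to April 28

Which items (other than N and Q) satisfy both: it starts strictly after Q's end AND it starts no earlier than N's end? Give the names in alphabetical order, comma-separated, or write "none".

Conditions: its start is strictly after Q's end (X.start > April 17) AND its start is no earlier than N's end (X.start >= April 19).
A: start April 9 > April 17? ✗; start April 9 >= April 19? ✗ → no.
C: start April 23 > April 17? ✓; start April 23 >= April 19? ✓ → yes.
D: start April 1 > April 17? ✗; start April 1 >= April 19? ✗ → no.
J: start April 4 > April 17? ✗; start April 4 >= April 19? ✗ → no.
U: start April 15 > April 17? ✗; start April 15 >= April 19? ✗ → no.
W: start April 10 > April 17? ✗; start April 10 >= April 19? ✗ → no.
Result: C.

C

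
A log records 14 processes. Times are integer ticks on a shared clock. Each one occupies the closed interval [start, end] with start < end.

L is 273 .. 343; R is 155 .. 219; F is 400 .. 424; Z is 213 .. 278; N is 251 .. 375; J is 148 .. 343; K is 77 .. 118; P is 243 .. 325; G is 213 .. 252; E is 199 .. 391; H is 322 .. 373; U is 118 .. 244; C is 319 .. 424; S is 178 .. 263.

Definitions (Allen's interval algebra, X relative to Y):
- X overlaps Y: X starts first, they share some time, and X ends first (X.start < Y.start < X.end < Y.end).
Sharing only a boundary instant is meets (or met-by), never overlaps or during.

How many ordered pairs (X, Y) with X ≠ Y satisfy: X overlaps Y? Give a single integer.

Checking all 182 ordered pairs for relation 'overlaps'; matching pairs in alphabetical order:
(E, C): E overlaps C ✓
(G, N): G overlaps N ✓
(G, P): G overlaps P ✓
(J, C): J overlaps C ✓
(J, E): J overlaps E ✓
(J, H): J overlaps H ✓
(J, N): J overlaps N ✓
(L, C): L overlaps C ✓
(L, H): L overlaps H ✓
(N, C): N overlaps C ✓
(P, C): P overlaps C ✓
(P, H): P overlaps H ✓
(P, L): P overlaps L ✓
(P, N): P overlaps N ✓
(R, E): R overlaps E ✓
(R, G): R overlaps G ✓
(R, S): R overlaps S ✓
(R, Z): R overlaps Z ✓
(S, E): S overlaps E ✓
(S, N): S overlaps N ✓
(S, P): S overlaps P ✓
(S, Z): S overlaps Z ✓
(U, E): U overlaps E ✓
(U, G): U overlaps G ✓
... plus 7 further pairs not listed.
Count: 31.

31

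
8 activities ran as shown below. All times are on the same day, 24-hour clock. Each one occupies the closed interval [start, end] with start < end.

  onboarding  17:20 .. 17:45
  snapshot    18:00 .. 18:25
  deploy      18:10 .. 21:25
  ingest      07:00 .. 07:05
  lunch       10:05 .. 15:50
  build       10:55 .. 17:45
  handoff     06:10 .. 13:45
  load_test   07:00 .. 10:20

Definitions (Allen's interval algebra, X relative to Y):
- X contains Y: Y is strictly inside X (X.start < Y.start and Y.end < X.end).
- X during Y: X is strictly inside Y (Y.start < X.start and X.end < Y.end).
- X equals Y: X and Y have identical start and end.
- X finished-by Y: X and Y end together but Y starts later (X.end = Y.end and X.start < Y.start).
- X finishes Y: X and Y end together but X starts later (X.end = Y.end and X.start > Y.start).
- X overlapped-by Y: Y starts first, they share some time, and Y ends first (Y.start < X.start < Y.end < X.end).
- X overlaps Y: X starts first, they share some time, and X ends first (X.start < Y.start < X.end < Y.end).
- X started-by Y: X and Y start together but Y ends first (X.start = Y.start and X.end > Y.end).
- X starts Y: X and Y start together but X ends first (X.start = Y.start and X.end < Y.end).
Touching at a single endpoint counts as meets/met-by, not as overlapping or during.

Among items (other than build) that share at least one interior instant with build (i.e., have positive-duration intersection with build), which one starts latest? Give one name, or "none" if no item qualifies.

onboarding

Target build = [10:55, 17:45].
deploy [18:10, 21:25] → after → excluded.
handoff [06:10, 13:45] → overlaps → candidate.
ingest [07:00, 07:05] → before → excluded.
load_test [07:00, 10:20] → before → excluded.
lunch [10:05, 15:50] → overlaps → candidate.
onboarding [17:20, 17:45] → finishes → candidate.
snapshot [18:00, 18:25] → after → excluded.
Among candidates, latest start is 17:20 → onboarding.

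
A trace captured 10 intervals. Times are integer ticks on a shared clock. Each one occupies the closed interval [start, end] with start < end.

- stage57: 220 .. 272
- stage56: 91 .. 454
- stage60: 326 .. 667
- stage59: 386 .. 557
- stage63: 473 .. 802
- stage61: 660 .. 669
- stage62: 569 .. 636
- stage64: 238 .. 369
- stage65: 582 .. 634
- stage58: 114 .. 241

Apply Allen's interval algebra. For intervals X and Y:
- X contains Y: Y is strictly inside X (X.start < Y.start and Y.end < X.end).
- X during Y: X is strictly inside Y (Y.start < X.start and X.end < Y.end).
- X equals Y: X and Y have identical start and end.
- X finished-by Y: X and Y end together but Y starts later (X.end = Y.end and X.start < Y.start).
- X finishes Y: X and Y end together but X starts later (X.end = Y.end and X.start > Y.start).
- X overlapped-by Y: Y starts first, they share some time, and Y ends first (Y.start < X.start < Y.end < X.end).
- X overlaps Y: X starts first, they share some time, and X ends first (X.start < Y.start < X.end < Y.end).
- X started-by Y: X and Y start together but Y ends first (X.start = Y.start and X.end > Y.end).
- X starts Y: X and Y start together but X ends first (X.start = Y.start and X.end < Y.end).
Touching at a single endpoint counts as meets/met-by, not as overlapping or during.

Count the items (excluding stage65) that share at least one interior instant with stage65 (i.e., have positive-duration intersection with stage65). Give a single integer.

Target stage65 = [582, 634].
stage56 [91, 454] → before → no.
stage57 [220, 272] → before → no.
stage58 [114, 241] → before → no.
stage59 [386, 557] → before → no.
stage60 [326, 667] → contains → counts.
stage61 [660, 669] → after → no.
stage62 [569, 636] → contains → counts.
stage63 [473, 802] → contains → counts.
stage64 [238, 369] → before → no.
Total: 3.

3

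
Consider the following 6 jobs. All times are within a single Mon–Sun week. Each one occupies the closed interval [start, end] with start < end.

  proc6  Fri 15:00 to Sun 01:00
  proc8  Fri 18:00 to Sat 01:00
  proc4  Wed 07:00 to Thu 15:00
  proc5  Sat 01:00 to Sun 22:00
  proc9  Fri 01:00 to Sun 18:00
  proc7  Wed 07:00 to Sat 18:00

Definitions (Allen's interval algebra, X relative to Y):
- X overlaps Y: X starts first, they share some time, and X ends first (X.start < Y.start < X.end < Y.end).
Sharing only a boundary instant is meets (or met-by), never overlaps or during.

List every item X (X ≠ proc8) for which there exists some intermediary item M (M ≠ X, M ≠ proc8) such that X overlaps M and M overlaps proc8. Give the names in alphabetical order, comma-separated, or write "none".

Target proc8 = [Fri 18:00, Sat 01:00].
Intermediaries M with M overlaps proc8: none.
Union: none.

none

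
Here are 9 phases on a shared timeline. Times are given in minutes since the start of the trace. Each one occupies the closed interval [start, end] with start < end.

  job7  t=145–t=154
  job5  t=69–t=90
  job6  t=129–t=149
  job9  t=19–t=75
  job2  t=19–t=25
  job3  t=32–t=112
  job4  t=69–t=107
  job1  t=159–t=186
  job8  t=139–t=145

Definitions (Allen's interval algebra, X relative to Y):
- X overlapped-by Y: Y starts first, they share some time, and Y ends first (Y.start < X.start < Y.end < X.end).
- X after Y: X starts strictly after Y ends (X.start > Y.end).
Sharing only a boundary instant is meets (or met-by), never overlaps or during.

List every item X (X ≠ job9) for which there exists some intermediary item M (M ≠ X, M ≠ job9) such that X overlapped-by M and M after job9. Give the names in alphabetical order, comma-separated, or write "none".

job7

Target job9 = [t=19, t=75].
Intermediaries M with M after job9: job1, job6, job7, job8.
Via job1 — items with X overlapped-by job1: none.
Via job6 — items with X overlapped-by job6: job7.
Via job7 — items with X overlapped-by job7: none.
Via job8 — items with X overlapped-by job8: none.
Union: job7.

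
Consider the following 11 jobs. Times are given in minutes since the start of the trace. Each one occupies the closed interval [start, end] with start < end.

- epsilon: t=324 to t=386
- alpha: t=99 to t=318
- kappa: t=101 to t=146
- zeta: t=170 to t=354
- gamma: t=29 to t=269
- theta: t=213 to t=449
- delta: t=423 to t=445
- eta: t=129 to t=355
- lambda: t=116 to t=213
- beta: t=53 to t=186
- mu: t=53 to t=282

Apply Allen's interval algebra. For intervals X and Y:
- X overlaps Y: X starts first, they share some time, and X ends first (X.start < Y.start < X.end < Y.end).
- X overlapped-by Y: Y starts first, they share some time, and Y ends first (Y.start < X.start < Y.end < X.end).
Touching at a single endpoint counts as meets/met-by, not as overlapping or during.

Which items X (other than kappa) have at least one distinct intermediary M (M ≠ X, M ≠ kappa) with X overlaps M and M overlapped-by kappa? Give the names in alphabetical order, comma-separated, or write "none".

alpha, beta, gamma, lambda, mu

Target kappa = [t=101, t=146].
Intermediaries M with M overlapped-by kappa: eta, lambda.
Via eta — items with X overlaps eta: alpha, beta, gamma, lambda, mu.
Via lambda — items with X overlaps lambda: beta.
Union: alpha, beta, gamma, lambda, mu.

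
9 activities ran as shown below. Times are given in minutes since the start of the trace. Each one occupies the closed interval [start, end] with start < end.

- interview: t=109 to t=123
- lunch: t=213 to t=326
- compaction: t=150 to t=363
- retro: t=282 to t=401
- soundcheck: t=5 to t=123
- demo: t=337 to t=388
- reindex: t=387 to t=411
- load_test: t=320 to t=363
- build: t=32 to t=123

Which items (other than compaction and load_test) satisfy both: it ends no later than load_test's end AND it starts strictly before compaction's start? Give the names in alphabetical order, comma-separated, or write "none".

build, interview, soundcheck

Conditions: its end is no later than load_test's end (X.end <= t=363) AND its start is strictly before compaction's start (X.start < t=150).
build: end t=123 <= t=363? ✓; start t=32 < t=150? ✓ → yes.
demo: end t=388 <= t=363? ✗; start t=337 < t=150? ✗ → no.
interview: end t=123 <= t=363? ✓; start t=109 < t=150? ✓ → yes.
lunch: end t=326 <= t=363? ✓; start t=213 < t=150? ✗ → no.
reindex: end t=411 <= t=363? ✗; start t=387 < t=150? ✗ → no.
retro: end t=401 <= t=363? ✗; start t=282 < t=150? ✗ → no.
soundcheck: end t=123 <= t=363? ✓; start t=5 < t=150? ✓ → yes.
Result: build, interview, soundcheck.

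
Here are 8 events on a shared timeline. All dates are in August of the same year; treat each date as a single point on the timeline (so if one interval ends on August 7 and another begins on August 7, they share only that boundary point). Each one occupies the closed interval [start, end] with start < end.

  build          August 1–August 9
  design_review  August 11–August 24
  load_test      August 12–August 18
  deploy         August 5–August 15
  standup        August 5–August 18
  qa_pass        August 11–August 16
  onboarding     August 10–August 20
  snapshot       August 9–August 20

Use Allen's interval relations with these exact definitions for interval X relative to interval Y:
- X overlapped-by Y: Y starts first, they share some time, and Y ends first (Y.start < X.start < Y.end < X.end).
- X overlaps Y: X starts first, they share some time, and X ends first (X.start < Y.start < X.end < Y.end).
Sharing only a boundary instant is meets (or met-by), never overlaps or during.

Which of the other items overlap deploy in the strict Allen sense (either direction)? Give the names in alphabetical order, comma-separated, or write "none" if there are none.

Target deploy = [August 5, August 15].
build [August 1, August 9] → overlaps → yes.
design_review [August 11, August 24] → overlapped-by → yes.
load_test [August 12, August 18] → overlapped-by → yes.
onboarding [August 10, August 20] → overlapped-by → yes.
qa_pass [August 11, August 16] → overlapped-by → yes.
snapshot [August 9, August 20] → overlapped-by → yes.
standup [August 5, August 18] → started-by → no.
Result: build, design_review, load_test, onboarding, qa_pass, snapshot.

build, design_review, load_test, onboarding, qa_pass, snapshot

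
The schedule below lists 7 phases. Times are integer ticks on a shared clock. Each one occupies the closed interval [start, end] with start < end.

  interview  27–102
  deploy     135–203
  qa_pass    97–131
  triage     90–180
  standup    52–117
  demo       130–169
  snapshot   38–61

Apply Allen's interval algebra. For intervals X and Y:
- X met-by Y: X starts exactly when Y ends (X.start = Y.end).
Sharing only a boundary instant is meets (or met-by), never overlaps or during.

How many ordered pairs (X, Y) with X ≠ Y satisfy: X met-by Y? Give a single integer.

Checking all 42 ordered pairs for relation 'met-by'; matching pairs in alphabetical order:
No pair satisfies it.
Count: 0.

0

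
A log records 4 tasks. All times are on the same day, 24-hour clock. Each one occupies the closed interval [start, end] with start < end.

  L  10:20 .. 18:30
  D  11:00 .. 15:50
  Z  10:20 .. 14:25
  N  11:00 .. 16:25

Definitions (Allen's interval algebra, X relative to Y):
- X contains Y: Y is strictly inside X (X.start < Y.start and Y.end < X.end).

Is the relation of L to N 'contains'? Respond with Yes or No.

L = [10:20, 18:30], N = [11:00, 16:25].
Actual relation of L to N: contains.
Asked whether 'contains' holds → Yes.

Yes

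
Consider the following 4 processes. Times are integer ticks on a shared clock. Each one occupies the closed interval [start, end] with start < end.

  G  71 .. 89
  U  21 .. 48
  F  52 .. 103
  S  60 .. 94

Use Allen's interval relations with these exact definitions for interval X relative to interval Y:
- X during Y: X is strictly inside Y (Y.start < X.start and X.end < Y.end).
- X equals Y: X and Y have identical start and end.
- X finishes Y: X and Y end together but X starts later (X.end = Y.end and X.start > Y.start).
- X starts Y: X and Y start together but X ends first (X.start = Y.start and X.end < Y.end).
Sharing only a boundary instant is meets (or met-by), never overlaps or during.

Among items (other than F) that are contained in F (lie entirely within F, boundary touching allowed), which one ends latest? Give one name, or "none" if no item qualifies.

S

Target F = [52, 103].
G [71, 89] → during → candidate.
S [60, 94] → during → candidate.
U [21, 48] → before → excluded.
Among candidates, latest end is 94 → S.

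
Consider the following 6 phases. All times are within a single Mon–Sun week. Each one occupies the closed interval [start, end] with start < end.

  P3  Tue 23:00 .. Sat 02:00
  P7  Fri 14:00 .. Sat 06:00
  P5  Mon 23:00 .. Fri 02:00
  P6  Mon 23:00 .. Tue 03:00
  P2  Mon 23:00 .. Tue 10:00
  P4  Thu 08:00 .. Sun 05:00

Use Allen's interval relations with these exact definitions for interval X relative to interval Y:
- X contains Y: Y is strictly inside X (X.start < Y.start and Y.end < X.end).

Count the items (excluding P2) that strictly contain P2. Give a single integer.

Target P2 = [Mon 23:00, Tue 10:00].
P3 [Tue 23:00, Sat 02:00] → after → no.
P4 [Thu 08:00, Sun 05:00] → after → no.
P5 [Mon 23:00, Fri 02:00] → started-by → no.
P6 [Mon 23:00, Tue 03:00] → starts → no.
P7 [Fri 14:00, Sat 06:00] → after → no.
Total: 0.

0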